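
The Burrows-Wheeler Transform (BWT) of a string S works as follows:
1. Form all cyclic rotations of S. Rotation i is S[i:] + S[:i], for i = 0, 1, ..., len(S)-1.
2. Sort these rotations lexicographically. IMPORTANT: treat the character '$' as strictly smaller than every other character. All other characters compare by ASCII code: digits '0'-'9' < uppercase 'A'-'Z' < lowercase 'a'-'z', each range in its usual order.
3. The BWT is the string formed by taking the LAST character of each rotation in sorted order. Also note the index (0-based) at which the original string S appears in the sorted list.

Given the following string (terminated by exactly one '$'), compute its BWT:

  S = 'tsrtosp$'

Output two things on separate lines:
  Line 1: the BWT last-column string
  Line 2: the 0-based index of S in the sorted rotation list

Answer: ptssotr$
7

Derivation:
All 8 rotations (rotation i = S[i:]+S[:i]):
  rot[0] = tsrtosp$
  rot[1] = srtosp$t
  rot[2] = rtosp$ts
  rot[3] = tosp$tsr
  rot[4] = osp$tsrt
  rot[5] = sp$tsrto
  rot[6] = p$tsrtos
  rot[7] = $tsrtosp
Sorted (with $ < everything):
  sorted[0] = $tsrtosp  (last char: 'p')
  sorted[1] = osp$tsrt  (last char: 't')
  sorted[2] = p$tsrtos  (last char: 's')
  sorted[3] = rtosp$ts  (last char: 's')
  sorted[4] = sp$tsrto  (last char: 'o')
  sorted[5] = srtosp$t  (last char: 't')
  sorted[6] = tosp$tsr  (last char: 'r')
  sorted[7] = tsrtosp$  (last char: '$')
Last column: ptssotr$
Original string S is at sorted index 7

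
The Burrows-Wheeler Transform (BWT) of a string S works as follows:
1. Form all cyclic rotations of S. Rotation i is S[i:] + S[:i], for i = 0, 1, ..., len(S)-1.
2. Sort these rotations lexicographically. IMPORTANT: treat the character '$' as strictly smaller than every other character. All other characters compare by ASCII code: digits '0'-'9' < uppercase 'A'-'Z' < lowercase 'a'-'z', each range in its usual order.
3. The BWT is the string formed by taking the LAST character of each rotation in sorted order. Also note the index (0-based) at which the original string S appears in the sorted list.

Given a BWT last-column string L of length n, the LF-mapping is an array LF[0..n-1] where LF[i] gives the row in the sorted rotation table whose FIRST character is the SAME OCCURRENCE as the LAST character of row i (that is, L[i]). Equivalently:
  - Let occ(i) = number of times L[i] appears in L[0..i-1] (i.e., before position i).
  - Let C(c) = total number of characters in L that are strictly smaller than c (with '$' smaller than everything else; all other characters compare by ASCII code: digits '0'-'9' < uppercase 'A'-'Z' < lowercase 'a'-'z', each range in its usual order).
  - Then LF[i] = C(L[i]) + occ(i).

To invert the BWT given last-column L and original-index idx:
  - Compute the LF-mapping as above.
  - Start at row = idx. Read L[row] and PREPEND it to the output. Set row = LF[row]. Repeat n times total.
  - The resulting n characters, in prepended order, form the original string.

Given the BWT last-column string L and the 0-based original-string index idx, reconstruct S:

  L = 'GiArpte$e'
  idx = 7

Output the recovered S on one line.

LF mapping: 2 5 1 7 6 8 3 0 4
Walk LF starting at row 7, prepending L[row]:
  step 1: row=7, L[7]='$', prepend. Next row=LF[7]=0
  step 2: row=0, L[0]='G', prepend. Next row=LF[0]=2
  step 3: row=2, L[2]='A', prepend. Next row=LF[2]=1
  step 4: row=1, L[1]='i', prepend. Next row=LF[1]=5
  step 5: row=5, L[5]='t', prepend. Next row=LF[5]=8
  step 6: row=8, L[8]='e', prepend. Next row=LF[8]=4
  step 7: row=4, L[4]='p', prepend. Next row=LF[4]=6
  step 8: row=6, L[6]='e', prepend. Next row=LF[6]=3
  step 9: row=3, L[3]='r', prepend. Next row=LF[3]=7
Reversed output: repetiAG$

Answer: repetiAG$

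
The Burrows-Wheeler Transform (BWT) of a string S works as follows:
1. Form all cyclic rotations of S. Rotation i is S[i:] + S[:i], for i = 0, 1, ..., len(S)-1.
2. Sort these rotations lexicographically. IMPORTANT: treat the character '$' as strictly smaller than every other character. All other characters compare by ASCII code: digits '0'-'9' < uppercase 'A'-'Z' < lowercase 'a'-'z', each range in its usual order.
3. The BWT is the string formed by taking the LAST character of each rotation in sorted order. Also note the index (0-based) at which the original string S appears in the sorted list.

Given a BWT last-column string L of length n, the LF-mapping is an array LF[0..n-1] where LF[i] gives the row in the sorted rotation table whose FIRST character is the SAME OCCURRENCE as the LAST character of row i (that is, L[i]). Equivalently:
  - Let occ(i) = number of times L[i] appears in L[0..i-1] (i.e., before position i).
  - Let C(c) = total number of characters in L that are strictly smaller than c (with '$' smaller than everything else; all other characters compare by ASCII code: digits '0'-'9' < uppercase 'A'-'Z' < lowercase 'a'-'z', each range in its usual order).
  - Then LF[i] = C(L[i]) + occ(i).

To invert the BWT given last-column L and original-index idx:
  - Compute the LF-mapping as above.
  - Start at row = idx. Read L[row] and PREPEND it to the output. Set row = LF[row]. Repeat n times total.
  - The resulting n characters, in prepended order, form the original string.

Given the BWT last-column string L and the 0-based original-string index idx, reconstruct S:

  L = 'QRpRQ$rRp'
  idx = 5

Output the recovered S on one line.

LF mapping: 1 3 6 4 2 0 8 5 7
Walk LF starting at row 5, prepending L[row]:
  step 1: row=5, L[5]='$', prepend. Next row=LF[5]=0
  step 2: row=0, L[0]='Q', prepend. Next row=LF[0]=1
  step 3: row=1, L[1]='R', prepend. Next row=LF[1]=3
  step 4: row=3, L[3]='R', prepend. Next row=LF[3]=4
  step 5: row=4, L[4]='Q', prepend. Next row=LF[4]=2
  step 6: row=2, L[2]='p', prepend. Next row=LF[2]=6
  step 7: row=6, L[6]='r', prepend. Next row=LF[6]=8
  step 8: row=8, L[8]='p', prepend. Next row=LF[8]=7
  step 9: row=7, L[7]='R', prepend. Next row=LF[7]=5
Reversed output: RprpQRRQ$

Answer: RprpQRRQ$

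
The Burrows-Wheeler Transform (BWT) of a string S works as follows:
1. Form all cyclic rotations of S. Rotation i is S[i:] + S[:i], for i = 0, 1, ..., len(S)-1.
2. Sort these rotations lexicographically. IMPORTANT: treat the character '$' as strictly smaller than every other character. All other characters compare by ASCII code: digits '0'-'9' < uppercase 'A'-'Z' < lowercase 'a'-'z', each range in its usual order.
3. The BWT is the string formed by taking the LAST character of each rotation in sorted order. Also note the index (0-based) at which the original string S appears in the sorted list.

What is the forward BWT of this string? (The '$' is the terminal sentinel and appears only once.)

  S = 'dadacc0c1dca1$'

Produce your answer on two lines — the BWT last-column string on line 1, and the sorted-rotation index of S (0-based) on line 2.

Answer: 1caccddc0daa$1
12

Derivation:
All 14 rotations (rotation i = S[i:]+S[:i]):
  rot[0] = dadacc0c1dca1$
  rot[1] = adacc0c1dca1$d
  rot[2] = dacc0c1dca1$da
  rot[3] = acc0c1dca1$dad
  rot[4] = cc0c1dca1$dada
  rot[5] = c0c1dca1$dadac
  rot[6] = 0c1dca1$dadacc
  rot[7] = c1dca1$dadacc0
  rot[8] = 1dca1$dadacc0c
  rot[9] = dca1$dadacc0c1
  rot[10] = ca1$dadacc0c1d
  rot[11] = a1$dadacc0c1dc
  rot[12] = 1$dadacc0c1dca
  rot[13] = $dadacc0c1dca1
Sorted (with $ < everything):
  sorted[0] = $dadacc0c1dca1  (last char: '1')
  sorted[1] = 0c1dca1$dadacc  (last char: 'c')
  sorted[2] = 1$dadacc0c1dca  (last char: 'a')
  sorted[3] = 1dca1$dadacc0c  (last char: 'c')
  sorted[4] = a1$dadacc0c1dc  (last char: 'c')
  sorted[5] = acc0c1dca1$dad  (last char: 'd')
  sorted[6] = adacc0c1dca1$d  (last char: 'd')
  sorted[7] = c0c1dca1$dadac  (last char: 'c')
  sorted[8] = c1dca1$dadacc0  (last char: '0')
  sorted[9] = ca1$dadacc0c1d  (last char: 'd')
  sorted[10] = cc0c1dca1$dada  (last char: 'a')
  sorted[11] = dacc0c1dca1$da  (last char: 'a')
  sorted[12] = dadacc0c1dca1$  (last char: '$')
  sorted[13] = dca1$dadacc0c1  (last char: '1')
Last column: 1caccddc0daa$1
Original string S is at sorted index 12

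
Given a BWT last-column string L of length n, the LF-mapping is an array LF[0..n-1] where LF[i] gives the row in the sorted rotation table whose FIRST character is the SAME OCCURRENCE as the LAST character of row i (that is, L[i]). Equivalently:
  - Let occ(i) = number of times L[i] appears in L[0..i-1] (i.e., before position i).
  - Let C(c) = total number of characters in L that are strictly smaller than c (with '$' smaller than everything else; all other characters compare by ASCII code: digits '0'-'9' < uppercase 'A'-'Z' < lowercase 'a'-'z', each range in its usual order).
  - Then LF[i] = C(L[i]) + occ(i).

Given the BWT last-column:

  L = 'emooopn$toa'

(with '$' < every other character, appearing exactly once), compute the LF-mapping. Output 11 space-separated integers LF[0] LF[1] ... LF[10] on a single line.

Char counts: '$':1, 'a':1, 'e':1, 'm':1, 'n':1, 'o':4, 'p':1, 't':1
C (first-col start): C('$')=0, C('a')=1, C('e')=2, C('m')=3, C('n')=4, C('o')=5, C('p')=9, C('t')=10
L[0]='e': occ=0, LF[0]=C('e')+0=2+0=2
L[1]='m': occ=0, LF[1]=C('m')+0=3+0=3
L[2]='o': occ=0, LF[2]=C('o')+0=5+0=5
L[3]='o': occ=1, LF[3]=C('o')+1=5+1=6
L[4]='o': occ=2, LF[4]=C('o')+2=5+2=7
L[5]='p': occ=0, LF[5]=C('p')+0=9+0=9
L[6]='n': occ=0, LF[6]=C('n')+0=4+0=4
L[7]='$': occ=0, LF[7]=C('$')+0=0+0=0
L[8]='t': occ=0, LF[8]=C('t')+0=10+0=10
L[9]='o': occ=3, LF[9]=C('o')+3=5+3=8
L[10]='a': occ=0, LF[10]=C('a')+0=1+0=1

Answer: 2 3 5 6 7 9 4 0 10 8 1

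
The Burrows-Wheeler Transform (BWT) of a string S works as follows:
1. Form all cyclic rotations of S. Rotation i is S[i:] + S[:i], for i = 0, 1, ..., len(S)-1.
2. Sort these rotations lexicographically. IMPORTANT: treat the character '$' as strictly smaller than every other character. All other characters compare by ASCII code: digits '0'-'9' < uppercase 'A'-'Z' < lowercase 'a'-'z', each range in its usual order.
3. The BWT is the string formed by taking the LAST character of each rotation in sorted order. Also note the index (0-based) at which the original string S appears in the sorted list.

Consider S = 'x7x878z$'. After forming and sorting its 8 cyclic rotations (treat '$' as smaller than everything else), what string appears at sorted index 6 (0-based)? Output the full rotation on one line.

All 8 rotations (rotation i = S[i:]+S[:i]):
  rot[0] = x7x878z$
  rot[1] = 7x878z$x
  rot[2] = x878z$x7
  rot[3] = 878z$x7x
  rot[4] = 78z$x7x8
  rot[5] = 8z$x7x87
  rot[6] = z$x7x878
  rot[7] = $x7x878z
Sorted (with $ < everything):
  sorted[0] = $x7x878z
  sorted[1] = 78z$x7x8
  sorted[2] = 7x878z$x
  sorted[3] = 878z$x7x
  sorted[4] = 8z$x7x87
  sorted[5] = x7x878z$
  sorted[6] = x878z$x7
  sorted[7] = z$x7x878
sorted[6] = x878z$x7

Answer: x878z$x7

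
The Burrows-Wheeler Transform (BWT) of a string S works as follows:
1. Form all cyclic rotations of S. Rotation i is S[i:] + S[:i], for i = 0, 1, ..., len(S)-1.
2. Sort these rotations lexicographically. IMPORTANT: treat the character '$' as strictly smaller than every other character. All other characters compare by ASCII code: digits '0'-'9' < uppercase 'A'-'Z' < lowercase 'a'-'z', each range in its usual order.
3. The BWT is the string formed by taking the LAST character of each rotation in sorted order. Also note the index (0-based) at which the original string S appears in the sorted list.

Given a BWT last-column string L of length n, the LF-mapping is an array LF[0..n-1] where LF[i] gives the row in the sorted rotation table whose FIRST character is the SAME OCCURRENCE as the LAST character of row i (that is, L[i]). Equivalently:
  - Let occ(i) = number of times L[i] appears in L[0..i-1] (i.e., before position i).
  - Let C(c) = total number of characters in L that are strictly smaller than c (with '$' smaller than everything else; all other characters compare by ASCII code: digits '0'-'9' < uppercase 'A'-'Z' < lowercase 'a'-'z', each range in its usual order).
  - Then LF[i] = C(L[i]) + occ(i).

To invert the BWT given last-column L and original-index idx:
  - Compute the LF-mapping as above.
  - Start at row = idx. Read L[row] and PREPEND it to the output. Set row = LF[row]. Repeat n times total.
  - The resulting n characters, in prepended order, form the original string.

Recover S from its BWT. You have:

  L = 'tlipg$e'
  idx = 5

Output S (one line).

Answer: piglet$

Derivation:
LF mapping: 6 4 3 5 2 0 1
Walk LF starting at row 5, prepending L[row]:
  step 1: row=5, L[5]='$', prepend. Next row=LF[5]=0
  step 2: row=0, L[0]='t', prepend. Next row=LF[0]=6
  step 3: row=6, L[6]='e', prepend. Next row=LF[6]=1
  step 4: row=1, L[1]='l', prepend. Next row=LF[1]=4
  step 5: row=4, L[4]='g', prepend. Next row=LF[4]=2
  step 6: row=2, L[2]='i', prepend. Next row=LF[2]=3
  step 7: row=3, L[3]='p', prepend. Next row=LF[3]=5
Reversed output: piglet$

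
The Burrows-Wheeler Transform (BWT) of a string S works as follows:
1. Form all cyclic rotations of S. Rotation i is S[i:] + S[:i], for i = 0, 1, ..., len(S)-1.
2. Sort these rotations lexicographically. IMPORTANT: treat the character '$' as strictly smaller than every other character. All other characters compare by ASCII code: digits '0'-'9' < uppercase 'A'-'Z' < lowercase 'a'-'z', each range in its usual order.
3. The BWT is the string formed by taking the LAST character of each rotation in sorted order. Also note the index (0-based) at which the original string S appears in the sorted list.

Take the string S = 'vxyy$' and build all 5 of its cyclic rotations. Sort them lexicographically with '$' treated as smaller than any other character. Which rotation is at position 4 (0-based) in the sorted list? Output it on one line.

All 5 rotations (rotation i = S[i:]+S[:i]):
  rot[0] = vxyy$
  rot[1] = xyy$v
  rot[2] = yy$vx
  rot[3] = y$vxy
  rot[4] = $vxyy
Sorted (with $ < everything):
  sorted[0] = $vxyy
  sorted[1] = vxyy$
  sorted[2] = xyy$v
  sorted[3] = y$vxy
  sorted[4] = yy$vx
sorted[4] = yy$vx

Answer: yy$vx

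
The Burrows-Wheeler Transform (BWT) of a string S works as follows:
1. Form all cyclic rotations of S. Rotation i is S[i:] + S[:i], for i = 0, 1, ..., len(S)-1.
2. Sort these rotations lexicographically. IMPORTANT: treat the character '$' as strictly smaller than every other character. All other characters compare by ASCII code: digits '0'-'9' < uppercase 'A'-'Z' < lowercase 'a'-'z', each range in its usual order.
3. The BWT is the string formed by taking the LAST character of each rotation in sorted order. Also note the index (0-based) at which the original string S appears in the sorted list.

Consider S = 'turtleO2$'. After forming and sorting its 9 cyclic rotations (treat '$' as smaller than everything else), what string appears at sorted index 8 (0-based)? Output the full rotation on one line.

All 9 rotations (rotation i = S[i:]+S[:i]):
  rot[0] = turtleO2$
  rot[1] = urtleO2$t
  rot[2] = rtleO2$tu
  rot[3] = tleO2$tur
  rot[4] = leO2$turt
  rot[5] = eO2$turtl
  rot[6] = O2$turtle
  rot[7] = 2$turtleO
  rot[8] = $turtleO2
Sorted (with $ < everything):
  sorted[0] = $turtleO2
  sorted[1] = 2$turtleO
  sorted[2] = O2$turtle
  sorted[3] = eO2$turtl
  sorted[4] = leO2$turt
  sorted[5] = rtleO2$tu
  sorted[6] = tleO2$tur
  sorted[7] = turtleO2$
  sorted[8] = urtleO2$t
sorted[8] = urtleO2$t

Answer: urtleO2$t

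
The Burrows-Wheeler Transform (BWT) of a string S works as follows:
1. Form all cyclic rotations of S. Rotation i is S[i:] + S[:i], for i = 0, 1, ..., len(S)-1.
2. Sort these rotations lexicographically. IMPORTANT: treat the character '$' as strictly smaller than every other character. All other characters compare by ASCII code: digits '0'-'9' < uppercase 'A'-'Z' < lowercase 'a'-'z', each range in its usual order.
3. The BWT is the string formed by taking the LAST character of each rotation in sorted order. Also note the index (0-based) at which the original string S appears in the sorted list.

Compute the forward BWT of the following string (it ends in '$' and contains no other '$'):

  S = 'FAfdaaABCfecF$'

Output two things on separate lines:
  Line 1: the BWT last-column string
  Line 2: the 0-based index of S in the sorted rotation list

Answer: FaFABc$adeffAC
6

Derivation:
All 14 rotations (rotation i = S[i:]+S[:i]):
  rot[0] = FAfdaaABCfecF$
  rot[1] = AfdaaABCfecF$F
  rot[2] = fdaaABCfecF$FA
  rot[3] = daaABCfecF$FAf
  rot[4] = aaABCfecF$FAfd
  rot[5] = aABCfecF$FAfda
  rot[6] = ABCfecF$FAfdaa
  rot[7] = BCfecF$FAfdaaA
  rot[8] = CfecF$FAfdaaAB
  rot[9] = fecF$FAfdaaABC
  rot[10] = ecF$FAfdaaABCf
  rot[11] = cF$FAfdaaABCfe
  rot[12] = F$FAfdaaABCfec
  rot[13] = $FAfdaaABCfecF
Sorted (with $ < everything):
  sorted[0] = $FAfdaaABCfecF  (last char: 'F')
  sorted[1] = ABCfecF$FAfdaa  (last char: 'a')
  sorted[2] = AfdaaABCfecF$F  (last char: 'F')
  sorted[3] = BCfecF$FAfdaaA  (last char: 'A')
  sorted[4] = CfecF$FAfdaaAB  (last char: 'B')
  sorted[5] = F$FAfdaaABCfec  (last char: 'c')
  sorted[6] = FAfdaaABCfecF$  (last char: '$')
  sorted[7] = aABCfecF$FAfda  (last char: 'a')
  sorted[8] = aaABCfecF$FAfd  (last char: 'd')
  sorted[9] = cF$FAfdaaABCfe  (last char: 'e')
  sorted[10] = daaABCfecF$FAf  (last char: 'f')
  sorted[11] = ecF$FAfdaaABCf  (last char: 'f')
  sorted[12] = fdaaABCfecF$FA  (last char: 'A')
  sorted[13] = fecF$FAfdaaABC  (last char: 'C')
Last column: FaFABc$adeffAC
Original string S is at sorted index 6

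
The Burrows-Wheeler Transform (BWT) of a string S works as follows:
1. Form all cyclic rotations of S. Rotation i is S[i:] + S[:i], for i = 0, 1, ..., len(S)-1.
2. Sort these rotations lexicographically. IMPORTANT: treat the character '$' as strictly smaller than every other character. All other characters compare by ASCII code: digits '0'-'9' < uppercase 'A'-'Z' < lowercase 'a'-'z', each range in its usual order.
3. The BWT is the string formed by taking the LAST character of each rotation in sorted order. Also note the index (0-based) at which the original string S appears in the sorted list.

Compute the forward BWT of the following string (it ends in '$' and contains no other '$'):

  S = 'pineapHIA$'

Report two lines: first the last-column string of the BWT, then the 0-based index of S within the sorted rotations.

All 10 rotations (rotation i = S[i:]+S[:i]):
  rot[0] = pineapHIA$
  rot[1] = ineapHIA$p
  rot[2] = neapHIA$pi
  rot[3] = eapHIA$pin
  rot[4] = apHIA$pine
  rot[5] = pHIA$pinea
  rot[6] = HIA$pineap
  rot[7] = IA$pineapH
  rot[8] = A$pineapHI
  rot[9] = $pineapHIA
Sorted (with $ < everything):
  sorted[0] = $pineapHIA  (last char: 'A')
  sorted[1] = A$pineapHI  (last char: 'I')
  sorted[2] = HIA$pineap  (last char: 'p')
  sorted[3] = IA$pineapH  (last char: 'H')
  sorted[4] = apHIA$pine  (last char: 'e')
  sorted[5] = eapHIA$pin  (last char: 'n')
  sorted[6] = ineapHIA$p  (last char: 'p')
  sorted[7] = neapHIA$pi  (last char: 'i')
  sorted[8] = pHIA$pinea  (last char: 'a')
  sorted[9] = pineapHIA$  (last char: '$')
Last column: AIpHenpia$
Original string S is at sorted index 9

Answer: AIpHenpia$
9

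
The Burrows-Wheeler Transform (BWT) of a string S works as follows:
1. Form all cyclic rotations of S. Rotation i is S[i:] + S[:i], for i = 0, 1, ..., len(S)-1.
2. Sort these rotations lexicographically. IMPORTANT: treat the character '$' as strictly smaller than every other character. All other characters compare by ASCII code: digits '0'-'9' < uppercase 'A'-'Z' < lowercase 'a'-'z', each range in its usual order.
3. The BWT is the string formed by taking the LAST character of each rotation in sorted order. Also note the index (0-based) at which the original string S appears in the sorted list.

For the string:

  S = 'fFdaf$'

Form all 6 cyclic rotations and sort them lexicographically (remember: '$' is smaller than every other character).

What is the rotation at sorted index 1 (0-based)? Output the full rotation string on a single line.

Answer: Fdaf$f

Derivation:
All 6 rotations (rotation i = S[i:]+S[:i]):
  rot[0] = fFdaf$
  rot[1] = Fdaf$f
  rot[2] = daf$fF
  rot[3] = af$fFd
  rot[4] = f$fFda
  rot[5] = $fFdaf
Sorted (with $ < everything):
  sorted[0] = $fFdaf
  sorted[1] = Fdaf$f
  sorted[2] = af$fFd
  sorted[3] = daf$fF
  sorted[4] = f$fFda
  sorted[5] = fFdaf$
sorted[1] = Fdaf$f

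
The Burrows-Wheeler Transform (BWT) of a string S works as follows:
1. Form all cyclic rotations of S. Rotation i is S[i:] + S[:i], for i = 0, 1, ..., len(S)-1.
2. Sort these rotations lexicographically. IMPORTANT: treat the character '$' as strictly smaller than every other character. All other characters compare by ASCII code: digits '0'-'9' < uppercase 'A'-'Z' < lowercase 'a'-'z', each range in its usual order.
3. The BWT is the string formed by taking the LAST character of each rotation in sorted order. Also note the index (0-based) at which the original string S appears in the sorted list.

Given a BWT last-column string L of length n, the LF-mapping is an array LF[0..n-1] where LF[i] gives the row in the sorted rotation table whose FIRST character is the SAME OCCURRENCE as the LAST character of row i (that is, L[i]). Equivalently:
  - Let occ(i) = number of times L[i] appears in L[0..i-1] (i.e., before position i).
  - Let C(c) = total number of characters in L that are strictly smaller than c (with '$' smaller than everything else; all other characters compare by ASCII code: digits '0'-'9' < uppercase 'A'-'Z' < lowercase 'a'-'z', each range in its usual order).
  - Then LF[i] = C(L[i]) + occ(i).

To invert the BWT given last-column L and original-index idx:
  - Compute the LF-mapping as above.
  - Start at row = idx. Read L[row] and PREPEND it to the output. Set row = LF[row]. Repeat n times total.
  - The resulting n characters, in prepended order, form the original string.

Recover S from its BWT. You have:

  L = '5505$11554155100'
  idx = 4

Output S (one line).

Answer: 111500550551545$

Derivation:
LF mapping: 9 10 1 11 0 4 5 12 13 8 6 14 15 7 2 3
Walk LF starting at row 4, prepending L[row]:
  step 1: row=4, L[4]='$', prepend. Next row=LF[4]=0
  step 2: row=0, L[0]='5', prepend. Next row=LF[0]=9
  step 3: row=9, L[9]='4', prepend. Next row=LF[9]=8
  step 4: row=8, L[8]='5', prepend. Next row=LF[8]=13
  step 5: row=13, L[13]='1', prepend. Next row=LF[13]=7
  step 6: row=7, L[7]='5', prepend. Next row=LF[7]=12
  step 7: row=12, L[12]='5', prepend. Next row=LF[12]=15
  step 8: row=15, L[15]='0', prepend. Next row=LF[15]=3
  step 9: row=3, L[3]='5', prepend. Next row=LF[3]=11
  step 10: row=11, L[11]='5', prepend. Next row=LF[11]=14
  step 11: row=14, L[14]='0', prepend. Next row=LF[14]=2
  step 12: row=2, L[2]='0', prepend. Next row=LF[2]=1
  step 13: row=1, L[1]='5', prepend. Next row=LF[1]=10
  step 14: row=10, L[10]='1', prepend. Next row=LF[10]=6
  step 15: row=6, L[6]='1', prepend. Next row=LF[6]=5
  step 16: row=5, L[5]='1', prepend. Next row=LF[5]=4
Reversed output: 111500550551545$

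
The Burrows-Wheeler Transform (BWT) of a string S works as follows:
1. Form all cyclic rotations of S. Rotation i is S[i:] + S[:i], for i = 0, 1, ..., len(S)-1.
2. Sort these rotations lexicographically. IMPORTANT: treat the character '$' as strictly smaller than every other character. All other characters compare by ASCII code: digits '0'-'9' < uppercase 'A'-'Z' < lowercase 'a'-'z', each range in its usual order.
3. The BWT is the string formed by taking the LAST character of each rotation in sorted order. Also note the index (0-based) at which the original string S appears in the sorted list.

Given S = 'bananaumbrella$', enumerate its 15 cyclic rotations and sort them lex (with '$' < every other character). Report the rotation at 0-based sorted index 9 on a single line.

Answer: lla$bananaumbre

Derivation:
All 15 rotations (rotation i = S[i:]+S[:i]):
  rot[0] = bananaumbrella$
  rot[1] = ananaumbrella$b
  rot[2] = nanaumbrella$ba
  rot[3] = anaumbrella$ban
  rot[4] = naumbrella$bana
  rot[5] = aumbrella$banan
  rot[6] = umbrella$banana
  rot[7] = mbrella$bananau
  rot[8] = brella$bananaum
  rot[9] = rella$bananaumb
  rot[10] = ella$bananaumbr
  rot[11] = lla$bananaumbre
  rot[12] = la$bananaumbrel
  rot[13] = a$bananaumbrell
  rot[14] = $bananaumbrella
Sorted (with $ < everything):
  sorted[0] = $bananaumbrella
  sorted[1] = a$bananaumbrell
  sorted[2] = ananaumbrella$b
  sorted[3] = anaumbrella$ban
  sorted[4] = aumbrella$banan
  sorted[5] = bananaumbrella$
  sorted[6] = brella$bananaum
  sorted[7] = ella$bananaumbr
  sorted[8] = la$bananaumbrel
  sorted[9] = lla$bananaumbre
  sorted[10] = mbrella$bananau
  sorted[11] = nanaumbrella$ba
  sorted[12] = naumbrella$bana
  sorted[13] = rella$bananaumb
  sorted[14] = umbrella$banana
sorted[9] = lla$bananaumbre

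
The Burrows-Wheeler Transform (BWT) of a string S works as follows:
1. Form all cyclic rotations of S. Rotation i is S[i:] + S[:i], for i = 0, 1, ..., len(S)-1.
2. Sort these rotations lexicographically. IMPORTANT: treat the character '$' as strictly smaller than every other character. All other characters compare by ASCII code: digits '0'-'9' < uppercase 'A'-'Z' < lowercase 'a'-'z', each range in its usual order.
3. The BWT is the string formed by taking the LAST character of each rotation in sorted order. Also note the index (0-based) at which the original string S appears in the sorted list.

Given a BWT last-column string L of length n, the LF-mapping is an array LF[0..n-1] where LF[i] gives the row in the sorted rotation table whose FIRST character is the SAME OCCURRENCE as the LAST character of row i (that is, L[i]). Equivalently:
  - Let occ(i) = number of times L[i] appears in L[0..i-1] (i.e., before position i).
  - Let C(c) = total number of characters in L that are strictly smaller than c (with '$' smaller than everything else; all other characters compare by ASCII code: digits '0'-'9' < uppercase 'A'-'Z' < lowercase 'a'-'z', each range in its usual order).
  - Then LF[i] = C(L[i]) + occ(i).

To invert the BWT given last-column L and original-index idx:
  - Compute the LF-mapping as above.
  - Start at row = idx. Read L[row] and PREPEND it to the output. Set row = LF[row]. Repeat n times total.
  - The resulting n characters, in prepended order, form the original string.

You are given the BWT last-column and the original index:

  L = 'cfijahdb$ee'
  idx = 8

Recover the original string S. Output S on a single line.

LF mapping: 3 7 9 10 1 8 4 2 0 5 6
Walk LF starting at row 8, prepending L[row]:
  step 1: row=8, L[8]='$', prepend. Next row=LF[8]=0
  step 2: row=0, L[0]='c', prepend. Next row=LF[0]=3
  step 3: row=3, L[3]='j', prepend. Next row=LF[3]=10
  step 4: row=10, L[10]='e', prepend. Next row=LF[10]=6
  step 5: row=6, L[6]='d', prepend. Next row=LF[6]=4
  step 6: row=4, L[4]='a', prepend. Next row=LF[4]=1
  step 7: row=1, L[1]='f', prepend. Next row=LF[1]=7
  step 8: row=7, L[7]='b', prepend. Next row=LF[7]=2
  step 9: row=2, L[2]='i', prepend. Next row=LF[2]=9
  step 10: row=9, L[9]='e', prepend. Next row=LF[9]=5
  step 11: row=5, L[5]='h', prepend. Next row=LF[5]=8
Reversed output: heibfadejc$

Answer: heibfadejc$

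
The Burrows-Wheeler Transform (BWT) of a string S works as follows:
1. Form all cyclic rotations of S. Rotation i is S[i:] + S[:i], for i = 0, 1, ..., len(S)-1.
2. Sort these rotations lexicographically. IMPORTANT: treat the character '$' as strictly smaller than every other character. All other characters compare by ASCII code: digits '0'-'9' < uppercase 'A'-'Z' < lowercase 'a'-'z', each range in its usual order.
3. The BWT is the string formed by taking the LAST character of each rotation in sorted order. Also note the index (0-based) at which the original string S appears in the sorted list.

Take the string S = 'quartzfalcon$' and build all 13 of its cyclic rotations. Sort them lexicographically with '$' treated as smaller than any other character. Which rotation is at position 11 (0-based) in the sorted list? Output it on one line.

Answer: uartzfalcon$q

Derivation:
All 13 rotations (rotation i = S[i:]+S[:i]):
  rot[0] = quartzfalcon$
  rot[1] = uartzfalcon$q
  rot[2] = artzfalcon$qu
  rot[3] = rtzfalcon$qua
  rot[4] = tzfalcon$quar
  rot[5] = zfalcon$quart
  rot[6] = falcon$quartz
  rot[7] = alcon$quartzf
  rot[8] = lcon$quartzfa
  rot[9] = con$quartzfal
  rot[10] = on$quartzfalc
  rot[11] = n$quartzfalco
  rot[12] = $quartzfalcon
Sorted (with $ < everything):
  sorted[0] = $quartzfalcon
  sorted[1] = alcon$quartzf
  sorted[2] = artzfalcon$qu
  sorted[3] = con$quartzfal
  sorted[4] = falcon$quartz
  sorted[5] = lcon$quartzfa
  sorted[6] = n$quartzfalco
  sorted[7] = on$quartzfalc
  sorted[8] = quartzfalcon$
  sorted[9] = rtzfalcon$qua
  sorted[10] = tzfalcon$quar
  sorted[11] = uartzfalcon$q
  sorted[12] = zfalcon$quart
sorted[11] = uartzfalcon$q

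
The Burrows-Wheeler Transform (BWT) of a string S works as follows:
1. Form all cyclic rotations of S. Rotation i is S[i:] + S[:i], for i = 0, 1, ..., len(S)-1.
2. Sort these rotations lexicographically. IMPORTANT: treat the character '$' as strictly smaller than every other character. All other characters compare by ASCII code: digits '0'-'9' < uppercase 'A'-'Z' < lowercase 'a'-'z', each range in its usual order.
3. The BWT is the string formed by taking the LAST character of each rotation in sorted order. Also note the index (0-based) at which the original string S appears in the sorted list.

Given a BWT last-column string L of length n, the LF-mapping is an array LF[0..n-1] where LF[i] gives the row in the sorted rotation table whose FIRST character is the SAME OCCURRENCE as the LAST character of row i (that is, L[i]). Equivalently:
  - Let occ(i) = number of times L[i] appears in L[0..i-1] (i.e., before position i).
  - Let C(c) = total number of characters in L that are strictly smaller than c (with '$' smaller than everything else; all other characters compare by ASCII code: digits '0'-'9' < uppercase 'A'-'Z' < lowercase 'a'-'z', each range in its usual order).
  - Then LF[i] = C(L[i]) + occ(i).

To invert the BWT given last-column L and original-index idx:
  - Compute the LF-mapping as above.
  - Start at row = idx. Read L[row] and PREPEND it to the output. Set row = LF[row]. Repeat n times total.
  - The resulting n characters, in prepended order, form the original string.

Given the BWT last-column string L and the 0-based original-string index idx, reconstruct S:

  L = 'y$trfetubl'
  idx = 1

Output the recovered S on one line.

LF mapping: 9 0 6 5 3 2 7 8 1 4
Walk LF starting at row 1, prepending L[row]:
  step 1: row=1, L[1]='$', prepend. Next row=LF[1]=0
  step 2: row=0, L[0]='y', prepend. Next row=LF[0]=9
  step 3: row=9, L[9]='l', prepend. Next row=LF[9]=4
  step 4: row=4, L[4]='f', prepend. Next row=LF[4]=3
  step 5: row=3, L[3]='r', prepend. Next row=LF[3]=5
  step 6: row=5, L[5]='e', prepend. Next row=LF[5]=2
  step 7: row=2, L[2]='t', prepend. Next row=LF[2]=6
  step 8: row=6, L[6]='t', prepend. Next row=LF[6]=7
  step 9: row=7, L[7]='u', prepend. Next row=LF[7]=8
  step 10: row=8, L[8]='b', prepend. Next row=LF[8]=1
Reversed output: butterfly$

Answer: butterfly$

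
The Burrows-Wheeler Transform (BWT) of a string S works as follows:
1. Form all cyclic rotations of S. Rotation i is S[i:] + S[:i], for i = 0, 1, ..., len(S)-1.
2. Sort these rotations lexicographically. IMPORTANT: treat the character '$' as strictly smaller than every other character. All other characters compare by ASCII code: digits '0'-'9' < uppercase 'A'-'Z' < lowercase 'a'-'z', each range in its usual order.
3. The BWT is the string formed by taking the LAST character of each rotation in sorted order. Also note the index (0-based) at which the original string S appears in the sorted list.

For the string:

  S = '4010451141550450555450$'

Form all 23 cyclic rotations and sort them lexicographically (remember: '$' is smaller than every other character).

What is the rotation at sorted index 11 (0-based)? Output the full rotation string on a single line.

Answer: 41550450555450$40104511

Derivation:
All 23 rotations (rotation i = S[i:]+S[:i]):
  rot[0] = 4010451141550450555450$
  rot[1] = 010451141550450555450$4
  rot[2] = 10451141550450555450$40
  rot[3] = 0451141550450555450$401
  rot[4] = 451141550450555450$4010
  rot[5] = 51141550450555450$40104
  rot[6] = 1141550450555450$401045
  rot[7] = 141550450555450$4010451
  rot[8] = 41550450555450$40104511
  rot[9] = 1550450555450$401045114
  rot[10] = 550450555450$4010451141
  rot[11] = 50450555450$40104511415
  rot[12] = 0450555450$401045114155
  rot[13] = 450555450$4010451141550
  rot[14] = 50555450$40104511415504
  rot[15] = 0555450$401045114155045
  rot[16] = 555450$4010451141550450
  rot[17] = 55450$40104511415504505
  rot[18] = 5450$401045114155045055
  rot[19] = 450$4010451141550450555
  rot[20] = 50$40104511415504505554
  rot[21] = 0$401045114155045055545
  rot[22] = $4010451141550450555450
Sorted (with $ < everything):
  sorted[0] = $4010451141550450555450
  sorted[1] = 0$401045114155045055545
  sorted[2] = 010451141550450555450$4
  sorted[3] = 0450555450$401045114155
  sorted[4] = 0451141550450555450$401
  sorted[5] = 0555450$401045114155045
  sorted[6] = 10451141550450555450$40
  sorted[7] = 1141550450555450$401045
  sorted[8] = 141550450555450$4010451
  sorted[9] = 1550450555450$401045114
  sorted[10] = 4010451141550450555450$
  sorted[11] = 41550450555450$40104511
  sorted[12] = 450$4010451141550450555
  sorted[13] = 450555450$4010451141550
  sorted[14] = 451141550450555450$4010
  sorted[15] = 50$40104511415504505554
  sorted[16] = 50450555450$40104511415
  sorted[17] = 50555450$40104511415504
  sorted[18] = 51141550450555450$40104
  sorted[19] = 5450$401045114155045055
  sorted[20] = 550450555450$4010451141
  sorted[21] = 55450$40104511415504505
  sorted[22] = 555450$4010451141550450
sorted[11] = 41550450555450$40104511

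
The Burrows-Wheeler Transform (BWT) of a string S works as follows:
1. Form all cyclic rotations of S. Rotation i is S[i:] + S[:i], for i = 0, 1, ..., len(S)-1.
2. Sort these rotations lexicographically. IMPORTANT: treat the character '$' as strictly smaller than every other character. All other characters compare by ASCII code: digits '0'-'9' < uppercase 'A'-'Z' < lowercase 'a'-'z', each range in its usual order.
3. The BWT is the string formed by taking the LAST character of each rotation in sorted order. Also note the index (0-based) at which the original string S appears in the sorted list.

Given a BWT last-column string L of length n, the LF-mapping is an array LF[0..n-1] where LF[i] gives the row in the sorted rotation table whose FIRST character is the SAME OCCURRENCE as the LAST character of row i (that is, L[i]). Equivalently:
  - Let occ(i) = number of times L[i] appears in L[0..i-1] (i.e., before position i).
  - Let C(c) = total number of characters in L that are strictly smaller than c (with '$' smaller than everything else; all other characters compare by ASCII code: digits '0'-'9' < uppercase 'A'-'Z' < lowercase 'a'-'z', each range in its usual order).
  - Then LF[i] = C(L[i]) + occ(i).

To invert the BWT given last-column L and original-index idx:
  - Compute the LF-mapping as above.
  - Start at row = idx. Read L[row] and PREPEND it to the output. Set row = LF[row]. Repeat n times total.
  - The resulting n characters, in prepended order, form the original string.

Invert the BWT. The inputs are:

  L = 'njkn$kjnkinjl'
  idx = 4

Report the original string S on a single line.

LF mapping: 9 2 5 10 0 6 3 11 7 1 12 4 8
Walk LF starting at row 4, prepending L[row]:
  step 1: row=4, L[4]='$', prepend. Next row=LF[4]=0
  step 2: row=0, L[0]='n', prepend. Next row=LF[0]=9
  step 3: row=9, L[9]='i', prepend. Next row=LF[9]=1
  step 4: row=1, L[1]='j', prepend. Next row=LF[1]=2
  step 5: row=2, L[2]='k', prepend. Next row=LF[2]=5
  step 6: row=5, L[5]='k', prepend. Next row=LF[5]=6
  step 7: row=6, L[6]='j', prepend. Next row=LF[6]=3
  step 8: row=3, L[3]='n', prepend. Next row=LF[3]=10
  step 9: row=10, L[10]='n', prepend. Next row=LF[10]=12
  step 10: row=12, L[12]='l', prepend. Next row=LF[12]=8
  step 11: row=8, L[8]='k', prepend. Next row=LF[8]=7
  step 12: row=7, L[7]='n', prepend. Next row=LF[7]=11
  step 13: row=11, L[11]='j', prepend. Next row=LF[11]=4
Reversed output: jnklnnjkkjin$

Answer: jnklnnjkkjin$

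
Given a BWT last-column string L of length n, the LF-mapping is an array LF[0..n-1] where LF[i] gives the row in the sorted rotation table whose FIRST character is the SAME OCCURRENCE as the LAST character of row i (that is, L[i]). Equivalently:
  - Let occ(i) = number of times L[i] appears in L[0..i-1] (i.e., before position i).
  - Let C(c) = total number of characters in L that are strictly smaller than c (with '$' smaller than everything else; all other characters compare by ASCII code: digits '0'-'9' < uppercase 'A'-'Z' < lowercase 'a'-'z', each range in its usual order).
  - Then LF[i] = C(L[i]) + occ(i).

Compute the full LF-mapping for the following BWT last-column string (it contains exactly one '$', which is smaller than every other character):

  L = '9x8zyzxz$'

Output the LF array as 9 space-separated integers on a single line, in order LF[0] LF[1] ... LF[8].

Answer: 2 3 1 6 5 7 4 8 0

Derivation:
Char counts: '$':1, '8':1, '9':1, 'x':2, 'y':1, 'z':3
C (first-col start): C('$')=0, C('8')=1, C('9')=2, C('x')=3, C('y')=5, C('z')=6
L[0]='9': occ=0, LF[0]=C('9')+0=2+0=2
L[1]='x': occ=0, LF[1]=C('x')+0=3+0=3
L[2]='8': occ=0, LF[2]=C('8')+0=1+0=1
L[3]='z': occ=0, LF[3]=C('z')+0=6+0=6
L[4]='y': occ=0, LF[4]=C('y')+0=5+0=5
L[5]='z': occ=1, LF[5]=C('z')+1=6+1=7
L[6]='x': occ=1, LF[6]=C('x')+1=3+1=4
L[7]='z': occ=2, LF[7]=C('z')+2=6+2=8
L[8]='$': occ=0, LF[8]=C('$')+0=0+0=0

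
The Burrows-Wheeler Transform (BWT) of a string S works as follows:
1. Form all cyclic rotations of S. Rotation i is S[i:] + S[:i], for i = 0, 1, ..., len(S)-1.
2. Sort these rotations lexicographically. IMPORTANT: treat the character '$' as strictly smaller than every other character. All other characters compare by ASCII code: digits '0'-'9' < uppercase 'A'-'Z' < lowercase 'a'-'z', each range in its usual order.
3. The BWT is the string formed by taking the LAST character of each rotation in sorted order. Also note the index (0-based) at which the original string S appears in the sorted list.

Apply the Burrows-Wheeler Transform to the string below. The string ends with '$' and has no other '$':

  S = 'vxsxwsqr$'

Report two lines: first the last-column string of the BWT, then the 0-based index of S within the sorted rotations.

Answer: rsqwx$xvs
5

Derivation:
All 9 rotations (rotation i = S[i:]+S[:i]):
  rot[0] = vxsxwsqr$
  rot[1] = xsxwsqr$v
  rot[2] = sxwsqr$vx
  rot[3] = xwsqr$vxs
  rot[4] = wsqr$vxsx
  rot[5] = sqr$vxsxw
  rot[6] = qr$vxsxws
  rot[7] = r$vxsxwsq
  rot[8] = $vxsxwsqr
Sorted (with $ < everything):
  sorted[0] = $vxsxwsqr  (last char: 'r')
  sorted[1] = qr$vxsxws  (last char: 's')
  sorted[2] = r$vxsxwsq  (last char: 'q')
  sorted[3] = sqr$vxsxw  (last char: 'w')
  sorted[4] = sxwsqr$vx  (last char: 'x')
  sorted[5] = vxsxwsqr$  (last char: '$')
  sorted[6] = wsqr$vxsx  (last char: 'x')
  sorted[7] = xsxwsqr$v  (last char: 'v')
  sorted[8] = xwsqr$vxs  (last char: 's')
Last column: rsqwx$xvs
Original string S is at sorted index 5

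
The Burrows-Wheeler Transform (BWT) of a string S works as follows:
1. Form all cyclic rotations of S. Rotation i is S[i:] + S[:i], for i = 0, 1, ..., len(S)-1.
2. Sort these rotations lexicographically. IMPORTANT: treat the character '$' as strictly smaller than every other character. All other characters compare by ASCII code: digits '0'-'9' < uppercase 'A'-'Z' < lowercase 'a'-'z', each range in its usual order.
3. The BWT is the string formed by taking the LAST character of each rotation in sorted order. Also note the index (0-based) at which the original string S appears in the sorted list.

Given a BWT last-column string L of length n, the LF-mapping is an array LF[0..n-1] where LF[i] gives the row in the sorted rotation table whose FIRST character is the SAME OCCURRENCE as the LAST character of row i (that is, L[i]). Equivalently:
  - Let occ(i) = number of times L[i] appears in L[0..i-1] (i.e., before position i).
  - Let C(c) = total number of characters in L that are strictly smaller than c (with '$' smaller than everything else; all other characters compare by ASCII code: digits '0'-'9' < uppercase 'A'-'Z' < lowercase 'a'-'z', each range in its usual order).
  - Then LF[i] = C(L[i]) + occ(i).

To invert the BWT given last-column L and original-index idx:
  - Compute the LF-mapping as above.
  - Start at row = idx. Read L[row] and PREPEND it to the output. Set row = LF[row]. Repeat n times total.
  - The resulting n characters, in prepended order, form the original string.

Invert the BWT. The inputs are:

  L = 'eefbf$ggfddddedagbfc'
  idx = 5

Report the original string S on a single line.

LF mapping: 10 11 13 2 14 0 17 18 15 5 6 7 8 12 9 1 19 3 16 4
Walk LF starting at row 5, prepending L[row]:
  step 1: row=5, L[5]='$', prepend. Next row=LF[5]=0
  step 2: row=0, L[0]='e', prepend. Next row=LF[0]=10
  step 3: row=10, L[10]='d', prepend. Next row=LF[10]=6
  step 4: row=6, L[6]='g', prepend. Next row=LF[6]=17
  step 5: row=17, L[17]='b', prepend. Next row=LF[17]=3
  step 6: row=3, L[3]='b', prepend. Next row=LF[3]=2
  step 7: row=2, L[2]='f', prepend. Next row=LF[2]=13
  step 8: row=13, L[13]='e', prepend. Next row=LF[13]=12
  step 9: row=12, L[12]='d', prepend. Next row=LF[12]=8
  step 10: row=8, L[8]='f', prepend. Next row=LF[8]=15
  step 11: row=15, L[15]='a', prepend. Next row=LF[15]=1
  step 12: row=1, L[1]='e', prepend. Next row=LF[1]=11
  step 13: row=11, L[11]='d', prepend. Next row=LF[11]=7
  step 14: row=7, L[7]='g', prepend. Next row=LF[7]=18
  step 15: row=18, L[18]='f', prepend. Next row=LF[18]=16
  step 16: row=16, L[16]='g', prepend. Next row=LF[16]=19
  step 17: row=19, L[19]='c', prepend. Next row=LF[19]=4
  step 18: row=4, L[4]='f', prepend. Next row=LF[4]=14
  step 19: row=14, L[14]='d', prepend. Next row=LF[14]=9
  step 20: row=9, L[9]='d', prepend. Next row=LF[9]=5
Reversed output: ddfcgfgdeafdefbbgde$

Answer: ddfcgfgdeafdefbbgde$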